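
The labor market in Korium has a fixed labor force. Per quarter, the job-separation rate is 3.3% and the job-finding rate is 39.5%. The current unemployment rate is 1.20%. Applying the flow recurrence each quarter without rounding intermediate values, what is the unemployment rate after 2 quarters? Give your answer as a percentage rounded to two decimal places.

With a fixed labor force, u_{t+1} = u_t + s·(1−u_t) − f·u_t = u_t·(1−s−f) + s.
Here 1−s−f = 0.572 and s = 0.033.
u_1 = 0.012000 × 0.572 + 0.033 = 0.039864.
u_2 = 0.039864 × 0.572 + 0.033 = 0.055802.

Unemployment rate after two quarters ≈ 5.58%.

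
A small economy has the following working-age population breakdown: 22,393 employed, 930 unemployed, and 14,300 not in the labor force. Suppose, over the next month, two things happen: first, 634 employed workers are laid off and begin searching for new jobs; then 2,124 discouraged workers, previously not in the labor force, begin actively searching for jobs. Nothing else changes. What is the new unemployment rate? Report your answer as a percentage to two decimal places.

New unemployment rate ≈ 14.49%.

Initially, labor force = 22,393 + 930 = 23,323, so u = 930/23,323 = 3.99%.
After the first change, employed falls and unemployed rises by 634; labor force unchanged → E = 21,759, U = 1,564, labor force = 23,323.
After the second change, unemployed and labor force both rise by 2,124 → E = 21,759, U = 3,688, labor force = 25,447.
New unemployment rate = 3,688 / 25,447 = 14.49%.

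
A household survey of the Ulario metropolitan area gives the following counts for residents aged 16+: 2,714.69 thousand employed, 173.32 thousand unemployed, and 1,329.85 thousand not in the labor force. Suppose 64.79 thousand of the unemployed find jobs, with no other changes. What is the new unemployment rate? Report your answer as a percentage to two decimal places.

Initially, labor force = 2,714.69 + 173.32 = 2,888.01 thousand, so u = 173.32/2,888.01 = 6.00%.
After the change, unemployed falls and employed rises by 64.79; labor force unchanged → E = 2,779.48, U = 108.53, labor force = 2,888.01 thousand.
New unemployment rate = 108.53 / 2,888.01 = 3.76%.

New unemployment rate ≈ 3.76%.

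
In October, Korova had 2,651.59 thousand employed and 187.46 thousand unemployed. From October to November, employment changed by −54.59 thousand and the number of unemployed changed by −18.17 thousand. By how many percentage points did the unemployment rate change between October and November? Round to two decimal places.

The unemployment rate changed by −0.48 percentage points.

October: labor force = 2,651.59 + 187.46 = 2,839.05; u = 187.46/2,839.05 = 6.60%.
November: labor force = 2,597.00 + 169.29 = 2,766.29; u = 169.29/2,766.29 = 6.12%.
Change = 6.12% − 6.60% = −0.48 pp.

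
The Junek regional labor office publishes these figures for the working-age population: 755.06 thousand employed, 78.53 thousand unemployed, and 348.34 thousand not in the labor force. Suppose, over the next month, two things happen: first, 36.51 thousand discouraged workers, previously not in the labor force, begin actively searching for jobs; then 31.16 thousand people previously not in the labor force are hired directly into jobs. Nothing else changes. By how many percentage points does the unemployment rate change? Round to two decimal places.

The unemployment rate changes by +3.34 percentage points.

Initially, labor force = 755.06 + 78.53 = 833.59 thousand, so u = 78.53/833.59 = 9.42%.
After the first change, unemployed and labor force both rise by 36.51 → E = 755.06, U = 115.04, labor force = 870.10 thousand.
After the second change, employed and labor force both rise by 31.16; unemployed unchanged → E = 786.22, U = 115.04, labor force = 901.26 thousand.
New unemployment rate = 115.04 / 901.26 = 12.76%.
Change = 12.76% − 9.42% = +3.34 percentage points.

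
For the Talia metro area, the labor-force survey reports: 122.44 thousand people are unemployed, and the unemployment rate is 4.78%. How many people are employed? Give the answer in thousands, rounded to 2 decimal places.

About 2,439.07 thousand are employed.

Labor force = U / u = 122.44 / 0.0478 ≈ 2,561.51 thousand.
Employed = labor force − unemployed = 2,561.51 − 122.44 = 2,439.07 thousand.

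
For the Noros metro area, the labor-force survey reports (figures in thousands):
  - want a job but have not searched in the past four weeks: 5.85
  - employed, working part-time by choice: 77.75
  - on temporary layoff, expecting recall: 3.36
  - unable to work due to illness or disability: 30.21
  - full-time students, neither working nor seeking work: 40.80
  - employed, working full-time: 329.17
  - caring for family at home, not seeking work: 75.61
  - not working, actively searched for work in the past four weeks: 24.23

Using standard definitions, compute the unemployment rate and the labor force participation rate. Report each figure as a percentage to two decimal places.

Employed = 77.75 + 329.17 = 406.92 thousand.
Unemployed = 3.36 + 24.23 = 27.59 thousand (jobless and actively searching, or on temporary layoff).
Labor force = 406.92 + 27.59 = 434.51 thousand.
Not in labor force = 5.85 + 30.21 + 40.80 + 75.61 = 152.47 thousand (those not working and not actively searching are outside the labor force — including those who want a job but have given up searching).
Civilian working-age population = 434.51 + 152.47 = 586.98 thousand.
Unemployment rate = 27.59 / 434.51 = 6.35%.
Labor force participation rate = 434.51 / 586.98 = 74.02%.

Unemployment rate ≈ 6.35%; labor force participation rate ≈ 74.02%.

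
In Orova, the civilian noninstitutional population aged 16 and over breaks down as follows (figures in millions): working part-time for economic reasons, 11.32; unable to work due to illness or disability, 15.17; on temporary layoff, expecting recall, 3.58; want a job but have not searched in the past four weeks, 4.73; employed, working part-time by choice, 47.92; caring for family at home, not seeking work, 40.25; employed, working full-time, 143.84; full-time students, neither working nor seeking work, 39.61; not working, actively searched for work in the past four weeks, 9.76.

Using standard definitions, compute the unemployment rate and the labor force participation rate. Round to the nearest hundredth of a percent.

Unemployment rate ≈ 6.16%; labor force participation rate ≈ 68.45%.

Employed = 11.32 + 47.92 + 143.84 = 203.08 million (anyone who worked, including part-time for economic reasons, counts as employed).
Unemployed = 3.58 + 9.76 = 13.34 million (jobless and actively searching, or on temporary layoff).
Labor force = 203.08 + 13.34 = 216.42 million.
Not in labor force = 15.17 + 4.73 + 40.25 + 39.61 = 99.76 million (those not working and not actively searching are outside the labor force — including those who want a job but have given up searching).
Civilian working-age population = 216.42 + 99.76 = 316.18 million.
Unemployment rate = 13.34 / 216.42 = 6.16%.
Labor force participation rate = 216.42 / 316.18 = 68.45%.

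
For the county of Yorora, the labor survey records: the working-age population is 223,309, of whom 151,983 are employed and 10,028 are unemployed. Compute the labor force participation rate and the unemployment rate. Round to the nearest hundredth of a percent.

Labor force participation rate ≈ 72.55%; unemployment rate ≈ 6.19%.

Labor force = employed + unemployed = 151,983 + 10,028 = 162,011.
Unemployment rate = 10,028 / 162,011 = 6.19%.
Labor force participation rate = 162,011 / 223,309 = 72.55%.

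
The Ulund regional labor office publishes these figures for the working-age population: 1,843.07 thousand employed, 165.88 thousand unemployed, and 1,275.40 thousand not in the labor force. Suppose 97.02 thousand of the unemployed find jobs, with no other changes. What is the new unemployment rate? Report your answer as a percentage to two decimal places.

Initially, labor force = 1,843.07 + 165.88 = 2,008.95 thousand, so u = 165.88/2,008.95 = 8.26%.
After the change, unemployed falls and employed rises by 97.02; labor force unchanged → E = 1,940.09, U = 68.86, labor force = 2,008.95 thousand.
New unemployment rate = 68.86 / 2,008.95 = 3.43%.

New unemployment rate ≈ 3.43%.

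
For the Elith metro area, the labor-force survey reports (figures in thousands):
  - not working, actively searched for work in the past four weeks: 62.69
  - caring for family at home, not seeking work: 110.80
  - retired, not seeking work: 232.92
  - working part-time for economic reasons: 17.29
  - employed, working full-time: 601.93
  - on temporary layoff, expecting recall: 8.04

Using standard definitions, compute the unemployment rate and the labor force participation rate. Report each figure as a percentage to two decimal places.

Employed = 17.29 + 601.93 = 619.22 thousand (anyone who worked, including part-time for economic reasons, counts as employed).
Unemployed = 62.69 + 8.04 = 70.73 thousand (jobless and actively searching, or on temporary layoff).
Labor force = 619.22 + 70.73 = 689.95 thousand.
Not in labor force = 110.80 + 232.92 = 343.72 thousand (those not working and not actively searching are outside the labor force).
Civilian working-age population = 689.95 + 343.72 = 1,033.67 thousand.
Unemployment rate = 70.73 / 689.95 = 10.25%.
Labor force participation rate = 689.95 / 1,033.67 = 66.75%.

Unemployment rate ≈ 10.25%; labor force participation rate ≈ 66.75%.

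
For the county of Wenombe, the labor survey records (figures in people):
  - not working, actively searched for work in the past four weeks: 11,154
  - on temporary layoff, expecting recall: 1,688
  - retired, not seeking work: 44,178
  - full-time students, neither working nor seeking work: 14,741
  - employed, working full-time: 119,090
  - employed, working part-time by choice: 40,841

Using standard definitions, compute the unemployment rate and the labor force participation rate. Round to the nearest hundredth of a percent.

Employed = 119,090 + 40,841 = 159,931.
Unemployed = 11,154 + 1,688 = 12,842 (jobless and actively searching, or on temporary layoff).
Labor force = 159,931 + 12,842 = 172,773.
Not in labor force = 44,178 + 14,741 = 58,919 (those not working and not actively searching are outside the labor force).
Civilian working-age population = 172,773 + 58,919 = 231,692.
Unemployment rate = 12,842 / 172,773 = 7.43%.
Labor force participation rate = 172,773 / 231,692 = 74.57%.

Unemployment rate ≈ 7.43%; labor force participation rate ≈ 74.57%.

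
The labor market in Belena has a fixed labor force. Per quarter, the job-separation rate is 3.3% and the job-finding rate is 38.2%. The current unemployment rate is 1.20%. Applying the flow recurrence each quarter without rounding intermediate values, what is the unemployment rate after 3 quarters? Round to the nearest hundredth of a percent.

Unemployment rate after three quarters ≈ 6.60%.

With a fixed labor force, u_{t+1} = u_t + s·(1−u_t) − f·u_t = u_t·(1−s−f) + s.
Here 1−s−f = 0.585 and s = 0.033.
u_1 = 0.012000 × 0.585 + 0.033 = 0.040020.
u_2 = 0.040020 × 0.585 + 0.033 = 0.056412.
u_3 = 0.056412 × 0.585 + 0.033 = 0.066001.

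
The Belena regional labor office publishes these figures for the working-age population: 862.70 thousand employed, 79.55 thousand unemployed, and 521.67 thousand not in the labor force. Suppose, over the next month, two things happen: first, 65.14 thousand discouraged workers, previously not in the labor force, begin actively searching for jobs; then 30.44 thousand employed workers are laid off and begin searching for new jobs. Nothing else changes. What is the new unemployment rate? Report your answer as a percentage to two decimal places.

Initially, labor force = 862.70 + 79.55 = 942.25 thousand, so u = 79.55/942.25 = 8.44%.
After the first change, unemployed and labor force both rise by 65.14 → E = 862.70, U = 144.69, labor force = 1,007.39 thousand.
After the second change, employed falls and unemployed rises by 30.44; labor force unchanged → E = 832.26, U = 175.13, labor force = 1,007.39 thousand.
New unemployment rate = 175.13 / 1,007.39 = 17.38%.

New unemployment rate ≈ 17.38%.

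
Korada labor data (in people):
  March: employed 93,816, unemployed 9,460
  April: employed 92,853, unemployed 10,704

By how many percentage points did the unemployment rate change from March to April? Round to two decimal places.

The unemployment rate changed by +1.18 percentage points.

March: labor force = 93,816 + 9,460 = 103,276; u = 9,460/103,276 = 9.16%.
April: labor force = 92,853 + 10,704 = 103,557; u = 10,704/103,557 = 10.34%.
Change = 10.34% − 9.16% = +1.18 pp.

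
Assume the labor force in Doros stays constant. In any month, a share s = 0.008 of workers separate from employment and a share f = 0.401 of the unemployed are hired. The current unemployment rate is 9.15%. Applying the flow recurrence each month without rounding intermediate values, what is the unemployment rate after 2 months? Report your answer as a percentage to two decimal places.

Unemployment rate after two months ≈ 4.47%.

With a fixed labor force, u_{t+1} = u_t + s·(1−u_t) − f·u_t = u_t·(1−s−f) + s.
Here 1−s−f = 0.591 and s = 0.008.
u_1 = 0.091500 × 0.591 + 0.008 = 0.062076.
u_2 = 0.062076 × 0.591 + 0.008 = 0.044687.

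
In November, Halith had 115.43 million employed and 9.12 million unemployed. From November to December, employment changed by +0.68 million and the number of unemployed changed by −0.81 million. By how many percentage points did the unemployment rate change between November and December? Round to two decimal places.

November: labor force = 115.43 + 9.12 = 124.55; u = 9.12/124.55 = 7.32%.
December: labor force = 116.11 + 8.31 = 124.42; u = 8.31/124.42 = 6.68%.
Change = 6.68% − 7.32% = −0.64 pp.

The unemployment rate changed by −0.64 percentage points.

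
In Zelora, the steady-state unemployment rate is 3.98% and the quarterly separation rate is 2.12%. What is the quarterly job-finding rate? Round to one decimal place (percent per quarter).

Job-finding rate ≈ 51.1% per quarter.

From u* = s/(s+f): f = s·(1−u)/u.
f = 2.12 × (1 − 0.0398) / 0.0398 = 2.0356 / 0.0398 ≈ 51.1% per quarter.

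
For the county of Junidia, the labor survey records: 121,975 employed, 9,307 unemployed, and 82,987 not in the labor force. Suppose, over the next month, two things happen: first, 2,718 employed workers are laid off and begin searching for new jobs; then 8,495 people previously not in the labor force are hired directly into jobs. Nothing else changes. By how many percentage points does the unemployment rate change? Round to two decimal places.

Initially, labor force = 121,975 + 9,307 = 131,282, so u = 9,307/131,282 = 7.09%.
After the first change, employed falls and unemployed rises by 2,718; labor force unchanged → E = 119,257, U = 12,025, labor force = 131,282.
After the second change, employed and labor force both rise by 8,495; unemployed unchanged → E = 127,752, U = 12,025, labor force = 139,777.
New unemployment rate = 12,025 / 139,777 = 8.60%.
Change = 8.60% − 7.09% = +1.51 percentage points.

The unemployment rate changes by +1.51 percentage points.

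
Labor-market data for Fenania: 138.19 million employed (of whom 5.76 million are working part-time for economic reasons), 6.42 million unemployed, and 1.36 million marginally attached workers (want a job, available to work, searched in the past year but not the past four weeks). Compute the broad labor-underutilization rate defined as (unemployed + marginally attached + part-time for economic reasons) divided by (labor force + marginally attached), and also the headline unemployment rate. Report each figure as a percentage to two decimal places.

Labor force = 138.19 + 6.42 = 144.61 million.
Numerator = 6.42 + 1.36 + 5.76 = 13.54 million.
Denominator = 144.61 + 1.36 = 145.97 million.
Broad rate = 13.54 / 145.97 = 9.28%.
Headline unemployment rate = 6.42 / 144.61 = 4.44%.

Broad underutilization rate ≈ 9.28%; headline unemployment rate ≈ 4.44%.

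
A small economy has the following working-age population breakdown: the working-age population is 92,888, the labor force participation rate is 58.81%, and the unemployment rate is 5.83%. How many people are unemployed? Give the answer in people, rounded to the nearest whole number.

About 3,185 are unemployed.

Labor force = 0.5881 × 92,888 = 54,627.
Unemployed = 0.0583 × 54,627 ≈ 3,185.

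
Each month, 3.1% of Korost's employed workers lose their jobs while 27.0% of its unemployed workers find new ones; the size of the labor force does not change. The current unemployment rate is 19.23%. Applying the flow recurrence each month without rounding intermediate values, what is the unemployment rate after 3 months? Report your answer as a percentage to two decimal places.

With a fixed labor force, u_{t+1} = u_t + s·(1−u_t) − f·u_t = u_t·(1−s−f) + s.
Here 1−s−f = 0.699 and s = 0.031.
u_1 = 0.192300 × 0.699 + 0.031 = 0.165418.
u_2 = 0.165418 × 0.699 + 0.031 = 0.146627.
u_3 = 0.146627 × 0.699 + 0.031 = 0.133492.

Unemployment rate after three months ≈ 13.35%.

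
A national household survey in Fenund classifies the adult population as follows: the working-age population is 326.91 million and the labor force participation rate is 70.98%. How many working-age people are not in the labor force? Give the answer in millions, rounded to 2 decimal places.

Share not in the labor force = 1 − 0.7098 = 0.2902.
Not in labor force = 0.2902 × 326.91 ≈ 94.87 million.

About 94.87 million are not in the labor force.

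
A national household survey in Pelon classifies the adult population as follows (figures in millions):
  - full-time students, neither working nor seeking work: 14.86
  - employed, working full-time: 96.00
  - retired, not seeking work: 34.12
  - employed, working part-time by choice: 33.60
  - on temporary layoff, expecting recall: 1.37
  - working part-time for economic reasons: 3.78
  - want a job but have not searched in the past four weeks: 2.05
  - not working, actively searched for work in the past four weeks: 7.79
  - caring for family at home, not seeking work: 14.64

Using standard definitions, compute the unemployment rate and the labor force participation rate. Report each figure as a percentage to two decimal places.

Unemployment rate ≈ 6.43%; labor force participation rate ≈ 68.46%.

Employed = 96.00 + 33.60 + 3.78 = 133.38 million (anyone who worked, including part-time for economic reasons, counts as employed).
Unemployed = 1.37 + 7.79 = 9.16 million (jobless and actively searching, or on temporary layoff).
Labor force = 133.38 + 9.16 = 142.54 million.
Not in labor force = 14.86 + 34.12 + 2.05 + 14.64 = 65.67 million (those not working and not actively searching are outside the labor force — including those who want a job but have given up searching).
Civilian working-age population = 142.54 + 65.67 = 208.21 million.
Unemployment rate = 9.16 / 142.54 = 6.43%.
Labor force participation rate = 142.54 / 208.21 = 68.46%.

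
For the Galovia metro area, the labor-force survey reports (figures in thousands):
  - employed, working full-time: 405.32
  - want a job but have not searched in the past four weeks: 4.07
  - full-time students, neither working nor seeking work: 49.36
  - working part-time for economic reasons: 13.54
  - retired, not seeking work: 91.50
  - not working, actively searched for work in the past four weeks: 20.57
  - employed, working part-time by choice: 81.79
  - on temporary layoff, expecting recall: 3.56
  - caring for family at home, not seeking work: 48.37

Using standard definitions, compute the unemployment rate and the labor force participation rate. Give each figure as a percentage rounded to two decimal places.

Unemployment rate ≈ 4.60%; labor force participation rate ≈ 73.08%.

Employed = 405.32 + 13.54 + 81.79 = 500.65 thousand (anyone who worked, including part-time for economic reasons, counts as employed).
Unemployed = 20.57 + 3.56 = 24.13 thousand (jobless and actively searching, or on temporary layoff).
Labor force = 500.65 + 24.13 = 524.78 thousand.
Not in labor force = 4.07 + 49.36 + 91.50 + 48.37 = 193.30 thousand (those not working and not actively searching are outside the labor force — including those who want a job but have given up searching).
Civilian working-age population = 524.78 + 193.30 = 718.08 thousand.
Unemployment rate = 24.13 / 524.78 = 4.60%.
Labor force participation rate = 524.78 / 718.08 = 73.08%.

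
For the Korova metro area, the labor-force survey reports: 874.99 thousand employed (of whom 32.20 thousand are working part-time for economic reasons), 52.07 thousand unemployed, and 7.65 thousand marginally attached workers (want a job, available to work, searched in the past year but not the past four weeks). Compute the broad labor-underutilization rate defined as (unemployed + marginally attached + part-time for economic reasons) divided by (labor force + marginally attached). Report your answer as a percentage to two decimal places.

Broad underutilization rate ≈ 9.83%.

Labor force = 874.99 + 52.07 = 927.06 thousand.
Numerator = 52.07 + 7.65 + 32.20 = 91.92 thousand.
Denominator = 927.06 + 7.65 = 934.71 thousand.
Broad rate = 91.92 / 934.71 = 9.83%.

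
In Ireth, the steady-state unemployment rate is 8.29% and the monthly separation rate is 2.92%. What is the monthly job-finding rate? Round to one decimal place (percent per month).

From u* = s/(s+f): f = s·(1−u)/u.
f = 2.92 × (1 − 0.0829) / 0.0829 = 2.6779 / 0.0829 ≈ 32.3% per month.

Job-finding rate ≈ 32.3% per month.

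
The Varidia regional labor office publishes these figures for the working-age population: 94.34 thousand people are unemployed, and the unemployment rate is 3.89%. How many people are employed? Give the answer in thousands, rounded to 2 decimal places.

Labor force = U / u = 94.34 / 0.0389 ≈ 2,425.19 thousand.
Employed = labor force − unemployed = 2,425.19 − 94.34 = 2,330.85 thousand.

About 2,330.85 thousand are employed.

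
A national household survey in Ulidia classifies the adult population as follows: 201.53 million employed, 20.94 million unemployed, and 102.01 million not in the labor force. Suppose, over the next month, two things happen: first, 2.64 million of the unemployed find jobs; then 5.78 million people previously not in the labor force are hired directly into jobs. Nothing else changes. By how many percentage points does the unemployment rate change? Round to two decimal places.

The unemployment rate changes by −1.39 percentage points.

Initially, labor force = 201.53 + 20.94 = 222.47 million, so u = 20.94/222.47 = 9.41%.
After the first change, unemployed falls and employed rises by 2.64; labor force unchanged → E = 204.17, U = 18.30, labor force = 222.47 million.
After the second change, employed and labor force both rise by 5.78; unemployed unchanged → E = 209.95, U = 18.30, labor force = 228.25 million.
New unemployment rate = 18.30 / 228.25 = 8.02%.
Change = 8.02% − 9.41% = −1.39 percentage points.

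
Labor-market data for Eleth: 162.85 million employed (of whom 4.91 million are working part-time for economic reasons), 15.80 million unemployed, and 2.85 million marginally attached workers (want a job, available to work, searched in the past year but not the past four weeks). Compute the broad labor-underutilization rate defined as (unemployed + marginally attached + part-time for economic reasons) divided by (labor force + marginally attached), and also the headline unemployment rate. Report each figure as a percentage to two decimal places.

Broad underutilization rate ≈ 12.98%; headline unemployment rate ≈ 8.84%.

Labor force = 162.85 + 15.80 = 178.65 million.
Numerator = 15.80 + 2.85 + 4.91 = 23.56 million.
Denominator = 178.65 + 2.85 = 181.50 million.
Broad rate = 23.56 / 181.50 = 12.98%.
Headline unemployment rate = 15.80 / 178.65 = 8.84%.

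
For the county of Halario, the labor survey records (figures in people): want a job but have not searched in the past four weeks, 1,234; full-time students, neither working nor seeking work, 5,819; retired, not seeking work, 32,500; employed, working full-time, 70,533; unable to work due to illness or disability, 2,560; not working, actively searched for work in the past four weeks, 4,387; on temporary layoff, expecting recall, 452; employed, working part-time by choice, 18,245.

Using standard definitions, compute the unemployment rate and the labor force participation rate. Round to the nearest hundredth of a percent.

Unemployment rate ≈ 5.17%; labor force participation rate ≈ 68.97%.

Employed = 70,533 + 18,245 = 88,778.
Unemployed = 4,387 + 452 = 4,839 (jobless and actively searching, or on temporary layoff).
Labor force = 88,778 + 4,839 = 93,617.
Not in labor force = 1,234 + 5,819 + 32,500 + 2,560 = 42,113 (those not working and not actively searching are outside the labor force — including those who want a job but have given up searching).
Civilian working-age population = 93,617 + 42,113 = 135,730.
Unemployment rate = 4,839 / 93,617 = 5.17%.
Labor force participation rate = 93,617 / 135,730 = 68.97%.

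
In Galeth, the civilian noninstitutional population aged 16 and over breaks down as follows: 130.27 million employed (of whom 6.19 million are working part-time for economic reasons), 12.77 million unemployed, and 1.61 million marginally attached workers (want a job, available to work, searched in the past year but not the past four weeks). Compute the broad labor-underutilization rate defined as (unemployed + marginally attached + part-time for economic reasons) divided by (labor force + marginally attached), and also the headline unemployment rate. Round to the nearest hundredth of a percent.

Broad underutilization rate ≈ 14.22%; headline unemployment rate ≈ 8.93%.

Labor force = 130.27 + 12.77 = 143.04 million.
Numerator = 12.77 + 1.61 + 6.19 = 20.57 million.
Denominator = 143.04 + 1.61 = 144.65 million.
Broad rate = 20.57 / 144.65 = 14.22%.
Headline unemployment rate = 12.77 / 143.04 = 8.93%.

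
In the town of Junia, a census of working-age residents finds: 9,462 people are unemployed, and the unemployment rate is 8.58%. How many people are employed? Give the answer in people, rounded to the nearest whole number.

Labor force = U / u = 9,462 / 0.0858 ≈ 110,280.
Employed = labor force − unemployed = 110,280 − 9,462 = 100,818.

About 100,818 are employed.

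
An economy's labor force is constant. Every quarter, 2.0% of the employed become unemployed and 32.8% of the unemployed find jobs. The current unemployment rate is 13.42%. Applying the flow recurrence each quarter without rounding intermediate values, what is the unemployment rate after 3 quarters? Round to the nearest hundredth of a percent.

With a fixed labor force, u_{t+1} = u_t + s·(1−u_t) − f·u_t = u_t·(1−s−f) + s.
Here 1−s−f = 0.652 and s = 0.020.
u_1 = 0.134200 × 0.652 + 0.020 = 0.107498.
u_2 = 0.107498 × 0.652 + 0.020 = 0.090089.
u_3 = 0.090089 × 0.652 + 0.020 = 0.078738.

Unemployment rate after three quarters ≈ 7.87%.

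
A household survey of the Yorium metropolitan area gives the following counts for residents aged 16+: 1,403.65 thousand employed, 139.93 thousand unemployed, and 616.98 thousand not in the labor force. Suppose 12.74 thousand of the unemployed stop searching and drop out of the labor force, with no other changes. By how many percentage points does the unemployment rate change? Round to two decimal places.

Initially, labor force = 1,403.65 + 139.93 = 1,543.58 thousand, so u = 139.93/1,543.58 = 9.07%.
After the change, unemployed and labor force both fall by 12.74 → E = 1,403.65, U = 127.19, labor force = 1,530.84 thousand.
New unemployment rate = 127.19 / 1,530.84 = 8.31%.
Change = 8.31% − 9.07% = −0.76 percentage points.

The unemployment rate changes by −0.76 percentage points.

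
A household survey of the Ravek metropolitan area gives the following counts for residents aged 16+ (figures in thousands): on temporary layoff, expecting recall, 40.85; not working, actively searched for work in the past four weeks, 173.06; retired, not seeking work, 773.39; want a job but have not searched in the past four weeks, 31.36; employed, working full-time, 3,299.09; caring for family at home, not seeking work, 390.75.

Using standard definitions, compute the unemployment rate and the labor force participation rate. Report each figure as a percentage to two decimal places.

Unemployment rate ≈ 6.09%; labor force participation rate ≈ 74.61%.

Employed = 3,299.09 thousand.
Unemployed = 40.85 + 173.06 = 213.91 thousand (jobless and actively searching, or on temporary layoff).
Labor force = 3,299.09 + 213.91 = 3,513.00 thousand.
Not in labor force = 773.39 + 31.36 + 390.75 = 1,195.50 thousand (those not working and not actively searching are outside the labor force — including those who want a job but have given up searching).
Civilian working-age population = 3,513.00 + 1,195.50 = 4,708.50 thousand.
Unemployment rate = 213.91 / 3,513.00 = 6.09%.
Labor force participation rate = 3,513.00 / 4,708.50 = 74.61%.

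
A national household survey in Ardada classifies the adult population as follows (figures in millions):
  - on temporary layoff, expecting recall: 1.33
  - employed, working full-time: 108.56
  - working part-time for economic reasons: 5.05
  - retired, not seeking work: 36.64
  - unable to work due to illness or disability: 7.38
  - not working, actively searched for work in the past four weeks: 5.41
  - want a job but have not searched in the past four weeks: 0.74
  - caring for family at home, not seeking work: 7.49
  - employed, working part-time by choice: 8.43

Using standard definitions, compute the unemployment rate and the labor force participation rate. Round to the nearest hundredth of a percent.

Unemployment rate ≈ 5.23%; labor force participation rate ≈ 71.14%.

Employed = 108.56 + 5.05 + 8.43 = 122.04 million (anyone who worked, including part-time for economic reasons, counts as employed).
Unemployed = 1.33 + 5.41 = 6.74 million (jobless and actively searching, or on temporary layoff).
Labor force = 122.04 + 6.74 = 128.78 million.
Not in labor force = 36.64 + 7.38 + 0.74 + 7.49 = 52.25 million (those not working and not actively searching are outside the labor force — including those who want a job but have given up searching).
Civilian working-age population = 128.78 + 52.25 = 181.03 million.
Unemployment rate = 6.74 / 128.78 = 5.23%.
Labor force participation rate = 128.78 / 181.03 = 71.14%.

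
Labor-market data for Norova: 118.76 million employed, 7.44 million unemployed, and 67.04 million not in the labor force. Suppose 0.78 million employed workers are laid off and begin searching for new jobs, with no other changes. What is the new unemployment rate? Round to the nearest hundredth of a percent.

Initially, labor force = 118.76 + 7.44 = 126.20 million, so u = 7.44/126.20 = 5.90%.
After the change, employed falls and unemployed rises by 0.78; labor force unchanged → E = 117.98, U = 8.22, labor force = 126.20 million.
New unemployment rate = 8.22 / 126.20 = 6.51%.

New unemployment rate ≈ 6.51%.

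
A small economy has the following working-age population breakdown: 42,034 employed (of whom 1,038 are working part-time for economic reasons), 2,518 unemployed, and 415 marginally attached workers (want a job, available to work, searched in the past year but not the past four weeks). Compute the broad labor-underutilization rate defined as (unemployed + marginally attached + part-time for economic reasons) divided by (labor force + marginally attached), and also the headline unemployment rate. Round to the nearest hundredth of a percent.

Labor force = 42,034 + 2,518 = 44,552.
Numerator = 2,518 + 415 + 1,038 = 3,971.
Denominator = 44,552 + 415 = 44,967.
Broad rate = 3,971 / 44,967 = 8.83%.
Headline unemployment rate = 2,518 / 44,552 = 5.65%.

Broad underutilization rate ≈ 8.83%; headline unemployment rate ≈ 5.65%.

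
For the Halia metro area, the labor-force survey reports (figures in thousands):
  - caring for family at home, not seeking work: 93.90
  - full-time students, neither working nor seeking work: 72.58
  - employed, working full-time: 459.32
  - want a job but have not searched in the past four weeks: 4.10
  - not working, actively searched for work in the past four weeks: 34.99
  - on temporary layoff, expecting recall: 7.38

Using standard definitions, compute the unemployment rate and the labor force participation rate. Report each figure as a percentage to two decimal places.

Employed = 459.32 thousand.
Unemployed = 34.99 + 7.38 = 42.37 thousand (jobless and actively searching, or on temporary layoff).
Labor force = 459.32 + 42.37 = 501.69 thousand.
Not in labor force = 93.90 + 72.58 + 4.10 = 170.58 thousand (those not working and not actively searching are outside the labor force — including those who want a job but have given up searching).
Civilian working-age population = 501.69 + 170.58 = 672.27 thousand.
Unemployment rate = 42.37 / 501.69 = 8.45%.
Labor force participation rate = 501.69 / 672.27 = 74.63%.

Unemployment rate ≈ 8.45%; labor force participation rate ≈ 74.63%.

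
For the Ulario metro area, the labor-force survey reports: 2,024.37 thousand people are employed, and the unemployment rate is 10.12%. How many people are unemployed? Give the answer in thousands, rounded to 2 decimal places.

About 227.93 thousand are unemployed.

Let U be the number unemployed. The labor force is E + U, and U/(E+U) = 0.1012.
So U = 0.1012 × 2,024.37 / (1 − 0.1012) = 204.8662 / 0.8988 ≈ 227.93 thousand.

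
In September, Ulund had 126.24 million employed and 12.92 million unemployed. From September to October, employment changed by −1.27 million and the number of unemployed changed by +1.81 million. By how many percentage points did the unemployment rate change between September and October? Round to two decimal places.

The unemployment rate changed by +1.26 percentage points.

September: labor force = 126.24 + 12.92 = 139.16; u = 12.92/139.16 = 9.28%.
October: labor force = 124.97 + 14.73 = 139.70; u = 14.73/139.70 = 10.54%.
Change = 10.54% − 9.28% = +1.26 pp.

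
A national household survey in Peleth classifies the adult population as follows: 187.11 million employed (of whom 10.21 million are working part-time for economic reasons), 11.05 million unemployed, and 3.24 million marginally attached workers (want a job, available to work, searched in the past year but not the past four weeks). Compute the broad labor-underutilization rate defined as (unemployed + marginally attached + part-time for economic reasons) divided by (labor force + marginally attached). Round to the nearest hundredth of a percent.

Broad underutilization rate ≈ 12.16%.

Labor force = 187.11 + 11.05 = 198.16 million.
Numerator = 11.05 + 3.24 + 10.21 = 24.50 million.
Denominator = 198.16 + 3.24 = 201.40 million.
Broad rate = 24.50 / 201.40 = 12.16%.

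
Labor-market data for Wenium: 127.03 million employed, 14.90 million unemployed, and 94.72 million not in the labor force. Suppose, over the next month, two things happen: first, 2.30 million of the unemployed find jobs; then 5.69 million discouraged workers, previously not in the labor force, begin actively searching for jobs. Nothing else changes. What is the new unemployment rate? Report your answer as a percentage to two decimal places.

Initially, labor force = 127.03 + 14.90 = 141.93 million, so u = 14.90/141.93 = 10.50%.
After the first change, unemployed falls and employed rises by 2.30; labor force unchanged → E = 129.33, U = 12.60, labor force = 141.93 million.
After the second change, unemployed and labor force both rise by 5.69 → E = 129.33, U = 18.29, labor force = 147.62 million.
New unemployment rate = 18.29 / 147.62 = 12.39%.

New unemployment rate ≈ 12.39%.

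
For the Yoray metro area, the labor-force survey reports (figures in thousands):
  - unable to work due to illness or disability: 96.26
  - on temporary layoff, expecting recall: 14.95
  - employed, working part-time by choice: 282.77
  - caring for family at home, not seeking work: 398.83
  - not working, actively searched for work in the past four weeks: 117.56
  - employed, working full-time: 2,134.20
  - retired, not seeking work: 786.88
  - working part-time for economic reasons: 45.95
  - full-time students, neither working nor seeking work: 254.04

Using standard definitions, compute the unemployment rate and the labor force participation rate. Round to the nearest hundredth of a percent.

Unemployment rate ≈ 5.11%; labor force participation rate ≈ 62.82%.

Employed = 282.77 + 2,134.20 + 45.95 = 2,462.92 thousand (anyone who worked, including part-time for economic reasons, counts as employed).
Unemployed = 14.95 + 117.56 = 132.51 thousand (jobless and actively searching, or on temporary layoff).
Labor force = 2,462.92 + 132.51 = 2,595.43 thousand.
Not in labor force = 96.26 + 398.83 + 786.88 + 254.04 = 1,536.01 thousand (those not working and not actively searching are outside the labor force).
Civilian working-age population = 2,595.43 + 1,536.01 = 4,131.44 thousand.
Unemployment rate = 132.51 / 2,595.43 = 5.11%.
Labor force participation rate = 2,595.43 / 4,131.44 = 62.82%.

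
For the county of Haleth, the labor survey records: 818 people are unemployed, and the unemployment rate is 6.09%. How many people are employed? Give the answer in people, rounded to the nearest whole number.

About 12,614 are employed.

Labor force = U / u = 818 / 0.0609 ≈ 13,432.
Employed = labor force − unemployed = 13,432 − 818 = 12,614.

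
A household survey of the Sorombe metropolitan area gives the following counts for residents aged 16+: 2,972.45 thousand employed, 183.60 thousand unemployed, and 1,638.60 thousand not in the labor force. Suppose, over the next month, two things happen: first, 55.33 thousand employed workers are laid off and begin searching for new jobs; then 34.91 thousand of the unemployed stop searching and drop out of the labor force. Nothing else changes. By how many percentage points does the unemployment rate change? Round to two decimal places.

Initially, labor force = 2,972.45 + 183.60 = 3,156.05 thousand, so u = 183.60/3,156.05 = 5.82%.
After the first change, employed falls and unemployed rises by 55.33; labor force unchanged → E = 2,917.12, U = 238.93, labor force = 3,156.05 thousand.
After the second change, unemployed and labor force both fall by 34.91 → E = 2,917.12, U = 204.02, labor force = 3,121.14 thousand.
New unemployment rate = 204.02 / 3,121.14 = 6.54%.
Change = 6.54% − 5.82% = +0.72 percentage points.

The unemployment rate changes by +0.72 percentage points.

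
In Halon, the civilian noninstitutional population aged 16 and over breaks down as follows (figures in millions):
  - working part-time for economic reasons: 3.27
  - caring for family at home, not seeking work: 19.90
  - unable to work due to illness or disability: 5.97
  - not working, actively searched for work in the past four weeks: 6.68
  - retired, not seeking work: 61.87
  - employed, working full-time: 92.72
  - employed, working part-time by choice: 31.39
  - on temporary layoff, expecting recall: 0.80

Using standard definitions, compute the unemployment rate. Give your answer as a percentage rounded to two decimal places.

Unemployment rate ≈ 5.55%.

Employed = 3.27 + 92.72 + 31.39 = 127.38 million (anyone who worked, including part-time for economic reasons, counts as employed).
Unemployed = 6.68 + 0.80 = 7.48 million (jobless and actively searching, or on temporary layoff).
Labor force = 127.38 + 7.48 = 134.86 million.
Unemployment rate = 7.48 / 134.86 = 5.55%.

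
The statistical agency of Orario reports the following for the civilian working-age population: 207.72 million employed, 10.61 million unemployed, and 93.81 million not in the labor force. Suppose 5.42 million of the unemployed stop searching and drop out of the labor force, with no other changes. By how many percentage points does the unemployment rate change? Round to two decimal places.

Initially, labor force = 207.72 + 10.61 = 218.33 million, so u = 10.61/218.33 = 4.86%.
After the change, unemployed and labor force both fall by 5.42 → E = 207.72, U = 5.19, labor force = 212.91 million.
New unemployment rate = 5.19 / 212.91 = 2.44%.
Change = 2.44% − 4.86% = −2.42 percentage points.

The unemployment rate changes by −2.42 percentage points.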